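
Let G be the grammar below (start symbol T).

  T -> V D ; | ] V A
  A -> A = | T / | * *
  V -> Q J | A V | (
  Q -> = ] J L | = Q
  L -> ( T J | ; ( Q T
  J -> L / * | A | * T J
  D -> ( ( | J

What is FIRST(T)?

From T -> V D ;: add FIRST(V) = { (, *, =, ] }.
T -> ] V A contributes {]}.
Union: FIRST(T) = { (, *, =, ] }.

{ (, *, =, ] }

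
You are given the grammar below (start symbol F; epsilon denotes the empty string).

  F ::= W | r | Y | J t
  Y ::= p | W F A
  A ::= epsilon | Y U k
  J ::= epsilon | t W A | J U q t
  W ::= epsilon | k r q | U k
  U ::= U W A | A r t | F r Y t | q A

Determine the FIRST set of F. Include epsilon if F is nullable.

{ k, p, q, r, t, epsilon }

From F ::= W: add FIRST(W) = { k, p, q, r, t, epsilon } (including epsilon since W is nullable).
F ::= r contributes {r}.
From F ::= Y: add FIRST(Y) = { k, p, q, r, t, epsilon } (including epsilon since Y is nullable).
From F ::= J t: J nullable, take FIRST(J) ∪ {t} = { k, p, q, r, t }.
Union: FIRST(F) = { k, p, q, r, t, epsilon }.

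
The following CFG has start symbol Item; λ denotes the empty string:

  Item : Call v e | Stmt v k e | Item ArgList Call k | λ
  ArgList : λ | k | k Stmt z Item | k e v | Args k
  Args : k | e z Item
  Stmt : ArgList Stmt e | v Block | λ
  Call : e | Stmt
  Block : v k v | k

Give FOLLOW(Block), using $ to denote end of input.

{ e, k, v, z }

In Stmt : v Block: Block is at the end, add FOLLOW(Stmt) = { e, k, v, z }.
Union: FOLLOW(Block) = { e, k, v, z }.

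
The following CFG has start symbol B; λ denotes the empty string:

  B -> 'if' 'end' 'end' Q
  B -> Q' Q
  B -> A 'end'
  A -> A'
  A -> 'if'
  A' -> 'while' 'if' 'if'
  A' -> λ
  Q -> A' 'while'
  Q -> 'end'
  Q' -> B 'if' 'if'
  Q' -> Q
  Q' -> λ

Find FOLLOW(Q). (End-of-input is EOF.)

In B -> 'if' 'end' 'end' Q: Q is at the end, add FOLLOW(B) = { EOF, 'if' }.
In B -> Q' Q: Q is at the end, add FOLLOW(B) = { EOF, 'if' }.
In Q' -> Q: Q is at the end, add FOLLOW(Q') = { 'end', 'while' }.
Union: FOLLOW(Q) = { EOF, 'end', 'if', 'while' }.

{ EOF, 'end', 'if', 'while' }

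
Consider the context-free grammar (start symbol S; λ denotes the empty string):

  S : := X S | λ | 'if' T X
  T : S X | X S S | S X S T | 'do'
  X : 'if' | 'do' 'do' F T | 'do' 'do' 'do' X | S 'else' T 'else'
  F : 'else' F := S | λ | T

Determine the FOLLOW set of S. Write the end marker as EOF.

S is the start symbol, so EOF ∈ FOLLOW(S).
In S : := X S: S is at the end, add FOLLOW(S) = { EOF, 'do', 'else', 'if', := }.
In T : S X: add FIRST(X) = { 'do', 'else', 'if', := }.
In T : X S S: add FIRST(S)\{λ} = { 'if', := }.
  Since S is nullable, also add FOLLOW(T) = { EOF, 'do', 'else', 'if', := }.
In T : X S S: S is at the end, add FOLLOW(T) = { EOF, 'do', 'else', 'if', := }.
In T : S X S T: add FIRST(X S T) = { 'do', 'else', 'if', := }.
In T : S X S T: add FIRST(T) = { 'do', 'else', 'if', := }.
In X : S 'else' T 'else': add FIRST('else' T 'else') = { 'else' }.
In F : 'else' F := S: S is at the end, add FOLLOW(F) = { 'do', 'else', 'if', := }.
Union: FOLLOW(S) = { EOF, 'do', 'else', 'if', := }.

{ EOF, 'do', 'else', 'if', := }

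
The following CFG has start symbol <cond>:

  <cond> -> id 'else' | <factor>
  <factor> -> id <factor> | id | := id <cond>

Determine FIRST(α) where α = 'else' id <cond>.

'else' is a terminal; add {'else'} and stop.

{ 'else' }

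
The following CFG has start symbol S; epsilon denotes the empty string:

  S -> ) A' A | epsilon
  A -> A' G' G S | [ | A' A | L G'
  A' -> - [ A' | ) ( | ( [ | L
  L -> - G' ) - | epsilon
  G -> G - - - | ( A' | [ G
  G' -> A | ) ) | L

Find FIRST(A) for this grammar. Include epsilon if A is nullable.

{ (, ), -, [, epsilon }

From A -> A' G' G S: A', G' nullable, take FIRST(A') ∪ FIRST(G') ∪ FIRST(G) = { (, ), -, [ }.
A -> [ contributes {[}.
From A -> A' A: A', A nullable, take FIRST(A') ∪ FIRST(A) = { (, ), -, [ }; also epsilon since the whole RHS is nullable.
From A -> L G': L, G' nullable, take FIRST(L) ∪ FIRST(G') = { (, ), -, [ }; also epsilon since the whole RHS is nullable.
Union: FIRST(A) = { (, ), -, [, epsilon }.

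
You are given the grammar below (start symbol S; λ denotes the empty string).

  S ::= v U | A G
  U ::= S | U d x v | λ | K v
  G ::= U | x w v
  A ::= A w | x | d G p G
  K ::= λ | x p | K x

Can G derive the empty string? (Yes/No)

G ::= U and each of U is nullable, so G ⇒* λ.

Yes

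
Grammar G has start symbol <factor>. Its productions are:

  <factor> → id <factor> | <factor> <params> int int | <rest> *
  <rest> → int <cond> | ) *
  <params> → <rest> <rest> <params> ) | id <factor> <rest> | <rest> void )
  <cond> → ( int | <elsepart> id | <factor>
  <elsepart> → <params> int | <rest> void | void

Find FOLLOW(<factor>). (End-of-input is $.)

{ $, ), *, id, int, void }

<factor> is the start symbol, so $ ∈ FOLLOW(<factor>).
In <factor> → id <factor>: <factor> is at the end, add FOLLOW(<factor>) = { $, ), *, id, int, void }.
In <factor> → <factor> <params> int int: add FIRST(<params> int int) = { ), id, int }.
In <params> → id <factor> <rest>: add FIRST(<rest>) = { ), int }.
In <cond> → <factor>: <factor> is at the end, add FOLLOW(<cond>) = { ), *, id, int, void }.
Union: FOLLOW(<factor>) = { $, ), *, id, int, void }.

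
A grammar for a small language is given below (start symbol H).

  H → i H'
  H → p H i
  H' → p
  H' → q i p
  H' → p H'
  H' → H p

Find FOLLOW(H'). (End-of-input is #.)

In H → i H': H' is at the end, add FOLLOW(H) = { #, i, p }.
In H' → p H': H' is at the end, add FOLLOW(H') = { #, i, p }.
Union: FOLLOW(H') = { #, i, p }.

{ #, i, p }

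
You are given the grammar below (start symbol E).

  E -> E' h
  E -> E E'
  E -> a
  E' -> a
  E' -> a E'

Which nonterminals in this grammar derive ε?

No nonterminal has an empty production or an RHS whose symbols are all nullable.

{ } (none)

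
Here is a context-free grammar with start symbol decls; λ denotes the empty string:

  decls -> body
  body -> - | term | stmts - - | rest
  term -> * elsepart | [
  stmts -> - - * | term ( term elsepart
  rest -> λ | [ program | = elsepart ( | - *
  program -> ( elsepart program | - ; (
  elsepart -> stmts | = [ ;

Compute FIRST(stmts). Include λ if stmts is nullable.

stmts -> - - * contributes {-}.
From stmts -> term ( term elsepart: add FIRST(term) = { *, [ }.
Union: FIRST(stmts) = { *, -, [ }.

{ *, -, [ }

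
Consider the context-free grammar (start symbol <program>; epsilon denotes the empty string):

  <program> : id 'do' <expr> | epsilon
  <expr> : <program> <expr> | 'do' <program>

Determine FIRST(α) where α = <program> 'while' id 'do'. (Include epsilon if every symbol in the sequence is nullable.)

{ 'while', id }

Add FIRST(<program>)\{epsilon} = { id }; <program> is nullable, continue.
'while' is a terminal; add {'while'} and stop.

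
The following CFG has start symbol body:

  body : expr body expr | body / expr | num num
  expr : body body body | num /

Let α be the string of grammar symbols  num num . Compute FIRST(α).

num is a terminal; add {num} and stop.

{ num }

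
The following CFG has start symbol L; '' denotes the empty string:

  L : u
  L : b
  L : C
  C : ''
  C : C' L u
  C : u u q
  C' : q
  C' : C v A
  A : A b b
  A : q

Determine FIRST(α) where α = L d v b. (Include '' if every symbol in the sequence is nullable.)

Add FIRST(L)\{''} = { b, q, u, v }; L is nullable, continue.
d is a terminal; add {d} and stop.

{ b, d, q, u, v }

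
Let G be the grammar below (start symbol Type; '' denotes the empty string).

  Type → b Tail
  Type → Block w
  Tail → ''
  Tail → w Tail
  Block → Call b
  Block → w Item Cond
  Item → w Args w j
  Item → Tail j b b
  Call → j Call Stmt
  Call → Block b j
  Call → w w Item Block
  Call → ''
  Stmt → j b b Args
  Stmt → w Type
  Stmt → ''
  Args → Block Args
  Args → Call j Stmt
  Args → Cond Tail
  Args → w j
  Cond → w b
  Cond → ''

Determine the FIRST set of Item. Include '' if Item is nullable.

Item → w Args w j contributes {w}.
From Item → Tail j b b: Tail nullable, take FIRST(Tail) ∪ {j} = { j, w }.
Union: FIRST(Item) = { j, w }.

{ j, w }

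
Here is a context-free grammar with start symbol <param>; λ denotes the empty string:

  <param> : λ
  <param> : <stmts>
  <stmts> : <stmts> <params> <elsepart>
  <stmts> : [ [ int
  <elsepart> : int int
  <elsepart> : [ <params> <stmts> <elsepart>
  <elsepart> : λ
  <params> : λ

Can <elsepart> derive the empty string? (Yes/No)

<elsepart> has an λ-production, so <elsepart> ⇒ λ.

Yes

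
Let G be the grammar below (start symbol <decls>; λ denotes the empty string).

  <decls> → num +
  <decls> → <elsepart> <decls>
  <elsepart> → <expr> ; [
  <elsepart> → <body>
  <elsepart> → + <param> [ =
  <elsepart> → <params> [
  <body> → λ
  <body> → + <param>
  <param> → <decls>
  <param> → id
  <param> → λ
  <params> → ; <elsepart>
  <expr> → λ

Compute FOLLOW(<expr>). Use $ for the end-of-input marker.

In <elsepart> → <expr> ; [: add FIRST(; [) = { ; }.
Union: FOLLOW(<expr>) = { ; }.

{ ; }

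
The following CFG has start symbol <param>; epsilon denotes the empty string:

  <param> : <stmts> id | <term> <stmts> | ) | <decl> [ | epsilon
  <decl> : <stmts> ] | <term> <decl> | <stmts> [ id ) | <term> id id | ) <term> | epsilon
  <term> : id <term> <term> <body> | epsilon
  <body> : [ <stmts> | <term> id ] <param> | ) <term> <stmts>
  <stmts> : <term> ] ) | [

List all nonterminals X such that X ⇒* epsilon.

Directly nullable (have an epsilon-production): <param>, <decl>, <term>.
No other nonterminal has a production whose RHS symbols are all nullable.

{ <decl>, <param>, <term> }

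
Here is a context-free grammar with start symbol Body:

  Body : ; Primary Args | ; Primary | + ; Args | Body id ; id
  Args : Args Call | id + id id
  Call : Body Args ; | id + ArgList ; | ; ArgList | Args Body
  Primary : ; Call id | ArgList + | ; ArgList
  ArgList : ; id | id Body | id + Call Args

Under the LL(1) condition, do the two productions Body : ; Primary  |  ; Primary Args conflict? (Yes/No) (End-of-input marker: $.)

FIRST(; Primary) = { ; } and FIRST(; Primary Args) = { ; }.
Both contain ;, so the two alternatives are not disjoint — LL(1) conflict.

Yes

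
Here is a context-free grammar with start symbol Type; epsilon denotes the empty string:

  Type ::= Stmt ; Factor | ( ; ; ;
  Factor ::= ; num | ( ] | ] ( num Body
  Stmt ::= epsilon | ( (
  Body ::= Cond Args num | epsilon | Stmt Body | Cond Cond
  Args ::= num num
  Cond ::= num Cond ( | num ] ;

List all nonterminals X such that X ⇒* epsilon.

{ Body, Stmt }

Directly nullable (have an epsilon-production): Stmt, Body.
No other nonterminal has a production whose RHS symbols are all nullable.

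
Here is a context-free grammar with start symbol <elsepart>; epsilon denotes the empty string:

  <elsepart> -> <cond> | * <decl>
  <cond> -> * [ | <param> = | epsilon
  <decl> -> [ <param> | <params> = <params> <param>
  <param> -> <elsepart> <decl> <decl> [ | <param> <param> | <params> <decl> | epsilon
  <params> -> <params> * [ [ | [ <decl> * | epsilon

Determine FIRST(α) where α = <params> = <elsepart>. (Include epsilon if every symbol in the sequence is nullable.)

Add FIRST(<params>)\{epsilon} = { *, [ }; <params> is nullable, continue.
= is a terminal; add {=} and stop.

{ *, =, [ }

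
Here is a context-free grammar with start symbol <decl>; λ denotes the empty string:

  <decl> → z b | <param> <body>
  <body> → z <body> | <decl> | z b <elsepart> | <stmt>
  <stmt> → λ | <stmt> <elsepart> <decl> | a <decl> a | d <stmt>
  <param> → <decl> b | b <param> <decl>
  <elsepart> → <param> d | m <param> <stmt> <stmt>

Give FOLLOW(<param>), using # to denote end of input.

In <decl> → <param> <body>: add FIRST(<body>)\{λ} = { a, b, d, m, z }.
  Since <body> is nullable, also add FOLLOW(<decl>) = { #, a, b, d, m, z }.
In <param> → b <param> <decl>: add FIRST(<decl>) = { b, z }.
In <elsepart> → <param> d: add FIRST(d) = { d }.
In <elsepart> → m <param> <stmt> <stmt>: add FIRST(<stmt> <stmt>)\{λ} = { a, b, d, m, z }.
  Since <stmt> <stmt> is nullable, also add FOLLOW(<elsepart>) = { #, a, b, d, m, z }.
Union: FOLLOW(<param>) = { #, a, b, d, m, z }.

{ #, a, b, d, m, z }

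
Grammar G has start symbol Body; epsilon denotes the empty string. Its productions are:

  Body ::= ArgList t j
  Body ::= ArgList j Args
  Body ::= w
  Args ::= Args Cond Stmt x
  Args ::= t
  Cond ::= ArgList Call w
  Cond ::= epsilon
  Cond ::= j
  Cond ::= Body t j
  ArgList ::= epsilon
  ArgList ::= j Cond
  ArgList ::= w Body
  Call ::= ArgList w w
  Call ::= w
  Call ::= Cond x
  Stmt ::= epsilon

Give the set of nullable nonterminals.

Directly nullable (have an epsilon-production): Cond, ArgList, Stmt.
No other nonterminal has a production whose RHS symbols are all nullable.

{ ArgList, Cond, Stmt }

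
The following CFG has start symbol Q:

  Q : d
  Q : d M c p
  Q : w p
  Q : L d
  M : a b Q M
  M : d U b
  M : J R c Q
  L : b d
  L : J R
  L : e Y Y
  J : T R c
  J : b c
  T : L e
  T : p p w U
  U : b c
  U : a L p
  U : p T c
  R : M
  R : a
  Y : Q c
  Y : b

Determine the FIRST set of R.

From R : M: add FIRST(M) = { a, b, d, e, p }.
R : a contributes {a}.
Union: FIRST(R) = { a, b, d, e, p }.

{ a, b, d, e, p }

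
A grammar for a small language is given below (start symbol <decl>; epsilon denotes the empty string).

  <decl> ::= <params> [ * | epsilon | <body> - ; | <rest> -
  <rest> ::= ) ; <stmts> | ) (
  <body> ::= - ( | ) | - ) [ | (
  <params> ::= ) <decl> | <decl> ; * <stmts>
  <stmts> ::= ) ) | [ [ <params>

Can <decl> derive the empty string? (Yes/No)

<decl> has an epsilon-production, so <decl> ⇒ epsilon.

Yes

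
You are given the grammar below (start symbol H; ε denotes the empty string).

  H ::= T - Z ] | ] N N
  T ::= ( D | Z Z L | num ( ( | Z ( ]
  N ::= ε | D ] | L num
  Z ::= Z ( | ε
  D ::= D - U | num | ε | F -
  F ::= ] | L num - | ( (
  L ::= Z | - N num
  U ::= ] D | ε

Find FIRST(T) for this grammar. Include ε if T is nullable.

T ::= ( D contributes {(}.
From T ::= Z Z L: Z, Z, L nullable, take FIRST(Z) ∪ FIRST(Z) ∪ FIRST(L) = { (, - }; also ε since the whole RHS is nullable.
T ::= num ( ( contributes {num}.
From T ::= Z ( ]: Z nullable, take FIRST(Z) ∪ {(} = { ( }.
Union: FIRST(T) = { (, -, num, ε }.

{ (, -, num, ε }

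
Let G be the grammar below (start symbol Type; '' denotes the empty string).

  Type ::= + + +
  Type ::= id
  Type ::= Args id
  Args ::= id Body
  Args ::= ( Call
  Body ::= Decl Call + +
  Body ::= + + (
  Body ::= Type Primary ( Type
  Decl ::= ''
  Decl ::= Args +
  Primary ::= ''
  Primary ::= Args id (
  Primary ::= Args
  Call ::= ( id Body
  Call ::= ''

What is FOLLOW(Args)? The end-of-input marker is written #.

In Type ::= Args id: add FIRST(id) = { id }.
In Decl ::= Args +: add FIRST(+) = { + }.
In Primary ::= Args id (: add FIRST(id () = { id }.
In Primary ::= Args: Args is at the end, add FOLLOW(Primary) = { ( }.
Union: FOLLOW(Args) = { (, +, id }.

{ (, +, id }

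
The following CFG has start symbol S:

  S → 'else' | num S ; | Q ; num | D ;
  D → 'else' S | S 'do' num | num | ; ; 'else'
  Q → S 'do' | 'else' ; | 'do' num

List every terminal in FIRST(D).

D → 'else' S contributes {'else'}.
From D → S 'do' num: add FIRST(S) = { 'do', 'else', ;, num }.
D → num contributes {num}.
D → ; ; 'else' contributes {;}.
Union: FIRST(D) = { 'do', 'else', ;, num }.

{ 'do', 'else', ;, num }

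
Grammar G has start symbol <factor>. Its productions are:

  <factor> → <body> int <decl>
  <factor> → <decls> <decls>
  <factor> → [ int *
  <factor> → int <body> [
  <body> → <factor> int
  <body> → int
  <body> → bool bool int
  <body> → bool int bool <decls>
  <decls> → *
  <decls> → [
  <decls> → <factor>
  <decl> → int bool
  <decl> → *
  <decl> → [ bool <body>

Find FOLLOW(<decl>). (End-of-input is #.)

In <factor> → <body> int <decl>: <decl> is at the end, add FOLLOW(<factor>) = { #, *, [, bool, int }.
Union: FOLLOW(<decl>) = { #, *, [, bool, int }.

{ #, *, [, bool, int }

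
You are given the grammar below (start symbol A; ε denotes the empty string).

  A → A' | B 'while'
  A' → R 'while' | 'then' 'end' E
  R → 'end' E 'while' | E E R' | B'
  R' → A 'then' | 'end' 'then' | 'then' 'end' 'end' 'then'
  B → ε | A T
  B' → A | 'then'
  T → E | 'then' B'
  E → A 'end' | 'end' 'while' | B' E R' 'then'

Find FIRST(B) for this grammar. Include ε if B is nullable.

{ 'end', 'then', 'while', ε }

B → ε contributes ε.
From B → A T: add FIRST(A) = { 'end', 'then', 'while' }.
Union: FIRST(B) = { 'end', 'then', 'while', ε }.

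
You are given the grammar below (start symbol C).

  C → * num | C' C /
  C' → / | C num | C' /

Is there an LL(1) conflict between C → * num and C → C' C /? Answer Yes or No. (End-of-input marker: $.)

FIRST(* num) = { * } and FIRST(C' C /) = { *, / }.
Both contain *, so the two alternatives are not disjoint — LL(1) conflict.

Yes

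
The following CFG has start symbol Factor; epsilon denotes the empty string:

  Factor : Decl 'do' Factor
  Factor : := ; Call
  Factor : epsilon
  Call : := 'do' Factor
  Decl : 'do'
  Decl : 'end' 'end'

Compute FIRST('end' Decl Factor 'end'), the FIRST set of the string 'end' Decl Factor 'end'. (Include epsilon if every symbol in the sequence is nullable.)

'end' is a terminal; add {'end'} and stop.

{ 'end' }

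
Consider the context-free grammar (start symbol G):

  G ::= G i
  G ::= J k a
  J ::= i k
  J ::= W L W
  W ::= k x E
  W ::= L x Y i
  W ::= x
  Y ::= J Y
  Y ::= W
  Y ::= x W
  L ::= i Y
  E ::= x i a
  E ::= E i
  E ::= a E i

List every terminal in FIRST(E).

{ a, x }

E ::= x i a contributes {x}.
From E ::= E i: add FIRST(E) = { a, x }.
E ::= a E i contributes {a}.
Union: FIRST(E) = { a, x }.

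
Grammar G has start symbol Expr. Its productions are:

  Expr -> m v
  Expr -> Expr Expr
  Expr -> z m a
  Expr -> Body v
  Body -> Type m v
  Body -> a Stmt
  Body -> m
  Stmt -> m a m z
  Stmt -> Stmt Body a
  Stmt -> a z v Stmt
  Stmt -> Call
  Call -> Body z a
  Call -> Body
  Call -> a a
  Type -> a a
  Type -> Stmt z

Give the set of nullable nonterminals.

No nonterminal has an empty production or an RHS whose symbols are all nullable.

{ } (none)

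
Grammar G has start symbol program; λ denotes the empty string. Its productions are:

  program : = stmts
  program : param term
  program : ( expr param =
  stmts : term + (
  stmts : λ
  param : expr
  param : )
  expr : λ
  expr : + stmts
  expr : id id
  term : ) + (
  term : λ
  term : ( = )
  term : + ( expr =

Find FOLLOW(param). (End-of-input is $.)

In program : param term: add FIRST(term)\{λ} = { (, ), + }.
  Since term is nullable, also add FOLLOW(program) = { $ }.
In program : ( expr param =: add FIRST(=) = { = }.
Union: FOLLOW(param) = { $, (, ), +, = }.

{ $, (, ), +, = }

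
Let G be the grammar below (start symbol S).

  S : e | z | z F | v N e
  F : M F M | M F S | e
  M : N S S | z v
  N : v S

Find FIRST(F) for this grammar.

{ e, v, z }

From F : M F M: add FIRST(M) = { v, z }.
From F : M F S: add FIRST(M) = { v, z }.
F : e contributes {e}.
Union: FIRST(F) = { e, v, z }.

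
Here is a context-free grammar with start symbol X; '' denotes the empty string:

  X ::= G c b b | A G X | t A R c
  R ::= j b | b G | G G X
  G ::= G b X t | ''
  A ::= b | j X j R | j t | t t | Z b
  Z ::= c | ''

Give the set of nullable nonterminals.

{ G, Z }

Directly nullable (have an ''-production): G, Z.
No other nonterminal has a production whose RHS symbols are all nullable.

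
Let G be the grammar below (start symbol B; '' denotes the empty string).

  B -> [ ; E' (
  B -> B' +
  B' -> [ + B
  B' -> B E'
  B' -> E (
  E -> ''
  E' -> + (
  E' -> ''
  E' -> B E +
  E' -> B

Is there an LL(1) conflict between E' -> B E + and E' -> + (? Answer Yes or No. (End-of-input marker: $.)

No

FIRST(B E +) = { (, [ } and FIRST(+ () = { + }.
The FIRST sets are disjoint and neither alternative is nullable — no conflict.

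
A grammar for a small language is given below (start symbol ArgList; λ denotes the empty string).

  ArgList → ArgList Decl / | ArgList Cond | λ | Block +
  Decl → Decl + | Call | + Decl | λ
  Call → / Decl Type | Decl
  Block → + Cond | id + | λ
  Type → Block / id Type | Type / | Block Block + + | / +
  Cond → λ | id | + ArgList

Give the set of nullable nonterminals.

{ ArgList, Block, Call, Cond, Decl }

Directly nullable (have an λ-production): ArgList, Decl, Block, Cond.
Call → Decl with every symbol nullable, so Call is nullable.
No other nonterminal has a production whose RHS symbols are all nullable.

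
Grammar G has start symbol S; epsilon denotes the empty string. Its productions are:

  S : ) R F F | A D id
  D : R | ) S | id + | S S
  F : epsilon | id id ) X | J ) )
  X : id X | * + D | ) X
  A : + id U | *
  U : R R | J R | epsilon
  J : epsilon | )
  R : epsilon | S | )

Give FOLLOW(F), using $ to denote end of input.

In S : ) R F F: add FIRST(F)\{epsilon} = { ), id }.
  Since F is nullable, also add FOLLOW(S) = { $, ), *, +, id }.
In S : ) R F F: F is at the end, add FOLLOW(S) = { $, ), *, +, id }.
Union: FOLLOW(F) = { $, ), *, +, id }.

{ $, ), *, +, id }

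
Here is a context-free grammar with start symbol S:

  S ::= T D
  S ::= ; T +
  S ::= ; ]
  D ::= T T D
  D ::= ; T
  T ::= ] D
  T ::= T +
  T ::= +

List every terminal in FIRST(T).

{ +, ] }

T ::= ] D contributes {]}.
From T ::= T +: add FIRST(T) = { +, ] }.
T ::= + contributes {+}.
Union: FIRST(T) = { +, ] }.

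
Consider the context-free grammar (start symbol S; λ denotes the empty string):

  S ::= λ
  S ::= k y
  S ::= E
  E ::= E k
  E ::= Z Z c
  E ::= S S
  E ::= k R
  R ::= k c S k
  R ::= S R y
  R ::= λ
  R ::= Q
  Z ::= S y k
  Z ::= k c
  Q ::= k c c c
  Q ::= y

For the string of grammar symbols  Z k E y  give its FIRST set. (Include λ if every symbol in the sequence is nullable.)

{ k, y }

Add FIRST(Z) = { k, y }; Z is not nullable, stop.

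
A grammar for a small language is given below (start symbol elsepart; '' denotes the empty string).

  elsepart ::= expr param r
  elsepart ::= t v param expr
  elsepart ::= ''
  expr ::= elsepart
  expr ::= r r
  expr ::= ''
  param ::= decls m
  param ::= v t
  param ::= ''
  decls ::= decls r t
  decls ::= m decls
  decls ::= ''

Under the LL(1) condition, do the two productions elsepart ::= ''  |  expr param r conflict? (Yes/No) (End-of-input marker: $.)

FIRST('') = { '' } and FIRST(expr param r) = { m, r, t, v }.
The first alternative is nullable and FOLLOW(elsepart) = { $, m, r, v } shares m with FIRST of the second — conflict.

Yes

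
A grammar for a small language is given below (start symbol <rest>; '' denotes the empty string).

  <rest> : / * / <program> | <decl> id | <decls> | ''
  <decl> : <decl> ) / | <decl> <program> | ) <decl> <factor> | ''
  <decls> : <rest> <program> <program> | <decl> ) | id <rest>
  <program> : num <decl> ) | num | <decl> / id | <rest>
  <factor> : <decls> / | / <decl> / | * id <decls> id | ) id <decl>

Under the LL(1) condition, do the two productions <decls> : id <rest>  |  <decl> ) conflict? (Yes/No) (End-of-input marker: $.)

Yes

FIRST(id <rest>) = { id } and FIRST(<decl> )) = { ), /, id, num }.
Both contain id, so the two alternatives are not disjoint — LL(1) conflict.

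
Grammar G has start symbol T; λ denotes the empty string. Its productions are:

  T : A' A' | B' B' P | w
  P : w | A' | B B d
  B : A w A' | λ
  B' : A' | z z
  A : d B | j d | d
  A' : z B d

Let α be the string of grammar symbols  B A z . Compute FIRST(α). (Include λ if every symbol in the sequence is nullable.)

Add FIRST(B)\{λ} = { d, j }; B is nullable, continue.
Add FIRST(A) = { d, j }; A is not nullable, stop.

{ d, j }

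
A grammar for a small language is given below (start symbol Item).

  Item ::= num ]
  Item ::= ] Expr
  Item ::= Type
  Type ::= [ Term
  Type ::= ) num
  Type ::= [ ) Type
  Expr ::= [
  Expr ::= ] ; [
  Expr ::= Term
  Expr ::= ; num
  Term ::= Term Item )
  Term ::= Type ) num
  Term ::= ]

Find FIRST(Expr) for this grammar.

{ ), ;, [, ] }

Expr ::= [ contributes {[}.
Expr ::= ] ; [ contributes {]}.
From Expr ::= Term: add FIRST(Term) = { ), [, ] }.
Expr ::= ; num contributes {;}.
Union: FIRST(Expr) = { ), ;, [, ] }.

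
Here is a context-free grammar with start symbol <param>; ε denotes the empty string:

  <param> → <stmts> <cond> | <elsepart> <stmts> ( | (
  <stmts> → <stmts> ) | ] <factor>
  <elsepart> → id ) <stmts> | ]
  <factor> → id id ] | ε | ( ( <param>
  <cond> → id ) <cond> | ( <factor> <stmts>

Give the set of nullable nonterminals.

{ <factor> }

Directly nullable (have an ε-production): <factor>.
No other nonterminal has a production whose RHS symbols are all nullable.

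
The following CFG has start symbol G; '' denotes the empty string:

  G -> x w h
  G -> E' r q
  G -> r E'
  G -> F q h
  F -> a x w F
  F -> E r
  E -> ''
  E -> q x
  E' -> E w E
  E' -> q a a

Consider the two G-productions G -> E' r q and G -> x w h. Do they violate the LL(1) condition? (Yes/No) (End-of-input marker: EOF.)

FIRST(E' r q) = { q, w } and FIRST(x w h) = { x }.
The FIRST sets are disjoint and neither alternative is nullable — no conflict.

No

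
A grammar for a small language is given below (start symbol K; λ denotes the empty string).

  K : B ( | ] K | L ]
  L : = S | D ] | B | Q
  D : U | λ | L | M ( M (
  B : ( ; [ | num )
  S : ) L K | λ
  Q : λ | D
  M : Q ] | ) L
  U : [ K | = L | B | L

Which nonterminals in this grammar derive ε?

Directly nullable (have an λ-production): D, S, Q.
U : L with every symbol nullable, so U is nullable.
L : Q with every symbol nullable, so L is nullable.
No other nonterminal has a production whose RHS symbols are all nullable.

{ D, L, Q, S, U }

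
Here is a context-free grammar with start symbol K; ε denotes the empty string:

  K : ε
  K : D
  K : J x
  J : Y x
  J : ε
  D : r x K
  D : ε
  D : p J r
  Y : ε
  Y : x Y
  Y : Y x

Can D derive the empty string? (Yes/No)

Yes

D has an ε-production, so D ⇒ ε.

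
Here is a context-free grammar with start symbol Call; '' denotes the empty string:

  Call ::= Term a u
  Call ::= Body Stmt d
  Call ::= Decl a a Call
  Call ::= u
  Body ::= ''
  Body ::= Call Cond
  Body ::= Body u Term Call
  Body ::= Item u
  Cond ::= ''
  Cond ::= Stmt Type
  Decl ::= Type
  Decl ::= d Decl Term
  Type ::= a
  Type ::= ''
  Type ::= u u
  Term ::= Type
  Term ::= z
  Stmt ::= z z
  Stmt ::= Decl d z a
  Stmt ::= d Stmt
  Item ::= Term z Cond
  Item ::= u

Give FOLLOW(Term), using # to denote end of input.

{ a, d, u, z }

In Call ::= Term a u: add FIRST(a u) = { a }.
In Body ::= Body u Term Call: add FIRST(Call) = { a, d, u, z }.
In Decl ::= d Decl Term: Term is at the end, add FOLLOW(Decl) = { a, d, u, z }.
In Item ::= Term z Cond: add FIRST(z Cond) = { z }.
Union: FOLLOW(Term) = { a, d, u, z }.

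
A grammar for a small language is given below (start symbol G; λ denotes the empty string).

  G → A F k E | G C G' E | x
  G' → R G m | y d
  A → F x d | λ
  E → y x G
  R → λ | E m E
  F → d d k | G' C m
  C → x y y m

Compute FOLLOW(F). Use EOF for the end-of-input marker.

In G → A F k E: add FIRST(k E) = { k }.
In A → F x d: add FIRST(x d) = { x }.
Union: FOLLOW(F) = { k, x }.

{ k, x }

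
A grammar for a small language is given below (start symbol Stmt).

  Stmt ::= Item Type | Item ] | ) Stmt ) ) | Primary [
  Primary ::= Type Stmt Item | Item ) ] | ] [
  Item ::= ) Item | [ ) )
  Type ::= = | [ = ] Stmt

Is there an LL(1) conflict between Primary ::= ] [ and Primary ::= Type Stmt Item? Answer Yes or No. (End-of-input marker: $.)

No

FIRST(] [) = { ] } and FIRST(Type Stmt Item) = { =, [ }.
The FIRST sets are disjoint and neither alternative is nullable — no conflict.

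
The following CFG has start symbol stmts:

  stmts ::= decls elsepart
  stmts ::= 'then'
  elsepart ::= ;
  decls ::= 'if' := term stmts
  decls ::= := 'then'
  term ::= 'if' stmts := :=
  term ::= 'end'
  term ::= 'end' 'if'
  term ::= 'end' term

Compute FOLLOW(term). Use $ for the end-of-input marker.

{ 'if', 'then', := }

In decls ::= 'if' := term stmts: add FIRST(stmts) = { 'if', 'then', := }.
In term ::= 'end' term: term is at the end, add FOLLOW(term) = { 'if', 'then', := }.
Union: FOLLOW(term) = { 'if', 'then', := }.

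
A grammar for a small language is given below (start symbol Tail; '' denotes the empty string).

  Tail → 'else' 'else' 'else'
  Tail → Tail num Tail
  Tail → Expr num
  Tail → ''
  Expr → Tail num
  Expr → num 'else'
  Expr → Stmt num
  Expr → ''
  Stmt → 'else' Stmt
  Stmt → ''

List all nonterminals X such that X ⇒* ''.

Directly nullable (have an ''-production): Tail, Expr, Stmt.

{ Expr, Stmt, Tail }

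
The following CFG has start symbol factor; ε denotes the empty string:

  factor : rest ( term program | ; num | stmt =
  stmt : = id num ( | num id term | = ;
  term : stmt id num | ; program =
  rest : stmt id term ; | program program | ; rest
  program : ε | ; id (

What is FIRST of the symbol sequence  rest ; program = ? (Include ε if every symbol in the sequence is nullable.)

{ ;, =, num }

Add FIRST(rest)\{ε} = { ;, =, num }; rest is nullable, continue.
; is a terminal; add {;} and stop.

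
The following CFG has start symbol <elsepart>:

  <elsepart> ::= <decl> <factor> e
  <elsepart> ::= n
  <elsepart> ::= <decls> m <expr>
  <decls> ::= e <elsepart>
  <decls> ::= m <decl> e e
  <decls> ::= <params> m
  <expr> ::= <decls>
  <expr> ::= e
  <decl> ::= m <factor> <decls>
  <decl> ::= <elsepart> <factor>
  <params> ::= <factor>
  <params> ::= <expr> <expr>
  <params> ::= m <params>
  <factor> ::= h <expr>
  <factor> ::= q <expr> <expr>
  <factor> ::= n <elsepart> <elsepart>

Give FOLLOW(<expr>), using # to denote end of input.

{ #, e, h, m, n, q }

In <elsepart> ::= <decls> m <expr>: <expr> is at the end, add FOLLOW(<elsepart>) = { #, e, h, m, n, q }.
In <params> ::= <expr> <expr>: add FIRST(<expr>) = { e, h, m, n, q }.
In <params> ::= <expr> <expr>: <expr> is at the end, add FOLLOW(<params>) = { m }.
In <factor> ::= h <expr>: <expr> is at the end, add FOLLOW(<factor>) = { e, h, m, n, q }.
In <factor> ::= q <expr> <expr>: add FIRST(<expr>) = { e, h, m, n, q }.
In <factor> ::= q <expr> <expr>: <expr> is at the end, add FOLLOW(<factor>) = { e, h, m, n, q }.
Union: FOLLOW(<expr>) = { #, e, h, m, n, q }.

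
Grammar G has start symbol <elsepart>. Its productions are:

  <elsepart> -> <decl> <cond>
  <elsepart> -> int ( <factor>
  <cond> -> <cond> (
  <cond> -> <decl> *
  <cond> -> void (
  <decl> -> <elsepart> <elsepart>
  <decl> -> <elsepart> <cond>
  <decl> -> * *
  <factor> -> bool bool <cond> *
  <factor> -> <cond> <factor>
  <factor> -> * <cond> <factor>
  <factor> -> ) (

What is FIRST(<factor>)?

<factor> -> bool bool <cond> * contributes {bool}.
From <factor> -> <cond> <factor>: add FIRST(<cond>) = { *, int, void }.
<factor> -> * <cond> <factor> contributes {*}.
<factor> -> ) ( contributes {)}.
Union: FIRST(<factor>) = { ), *, bool, int, void }.

{ ), *, bool, int, void }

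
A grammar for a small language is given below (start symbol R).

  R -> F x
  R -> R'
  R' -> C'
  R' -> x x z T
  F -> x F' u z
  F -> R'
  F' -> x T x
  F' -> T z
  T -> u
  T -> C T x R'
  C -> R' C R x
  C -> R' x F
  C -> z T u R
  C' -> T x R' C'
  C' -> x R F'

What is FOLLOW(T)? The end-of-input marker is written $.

In R' -> x x z T: T is at the end, add FOLLOW(R') = { $, u, x, z }.
In F' -> x T x: add FIRST(x) = { x }.
In F' -> T z: add FIRST(z) = { z }.
In T -> C T x R': add FIRST(x R') = { x }.
In C -> z T u R: add FIRST(u R) = { u }.
In C' -> T x R' C': add FIRST(x R' C') = { x }.
Union: FOLLOW(T) = { $, u, x, z }.

{ $, u, x, z }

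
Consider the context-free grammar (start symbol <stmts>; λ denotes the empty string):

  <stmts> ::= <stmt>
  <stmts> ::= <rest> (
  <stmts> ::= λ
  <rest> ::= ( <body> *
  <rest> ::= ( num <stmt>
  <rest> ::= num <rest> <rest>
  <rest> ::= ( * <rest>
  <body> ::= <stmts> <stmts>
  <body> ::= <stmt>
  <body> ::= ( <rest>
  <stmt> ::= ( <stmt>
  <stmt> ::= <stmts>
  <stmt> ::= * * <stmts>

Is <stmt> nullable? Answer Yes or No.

Yes

<stmt> ::= <stmts> and each of <stmts> is nullable, so <stmt> ⇒* λ.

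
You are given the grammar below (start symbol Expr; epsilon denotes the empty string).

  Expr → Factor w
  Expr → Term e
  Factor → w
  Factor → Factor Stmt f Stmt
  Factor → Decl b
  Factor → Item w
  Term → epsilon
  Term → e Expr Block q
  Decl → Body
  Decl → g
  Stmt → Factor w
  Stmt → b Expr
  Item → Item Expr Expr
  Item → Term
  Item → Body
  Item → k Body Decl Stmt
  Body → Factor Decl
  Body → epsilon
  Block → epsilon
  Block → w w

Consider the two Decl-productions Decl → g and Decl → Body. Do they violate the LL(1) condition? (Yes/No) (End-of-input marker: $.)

Yes

FIRST(g) = { g } and FIRST(Body) = { b, e, g, k, w, epsilon }.
Both contain g, so the two alternatives are not disjoint — LL(1) conflict.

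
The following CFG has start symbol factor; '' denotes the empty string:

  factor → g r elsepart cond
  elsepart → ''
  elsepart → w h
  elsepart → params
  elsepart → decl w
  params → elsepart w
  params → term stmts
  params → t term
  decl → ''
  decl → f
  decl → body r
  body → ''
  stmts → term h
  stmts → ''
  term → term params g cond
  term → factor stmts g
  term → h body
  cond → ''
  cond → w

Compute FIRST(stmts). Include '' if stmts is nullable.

{ g, h, '' }

From stmts → term h: add FIRST(term) = { g, h }.
stmts → '' contributes ''.
Union: FIRST(stmts) = { g, h, '' }.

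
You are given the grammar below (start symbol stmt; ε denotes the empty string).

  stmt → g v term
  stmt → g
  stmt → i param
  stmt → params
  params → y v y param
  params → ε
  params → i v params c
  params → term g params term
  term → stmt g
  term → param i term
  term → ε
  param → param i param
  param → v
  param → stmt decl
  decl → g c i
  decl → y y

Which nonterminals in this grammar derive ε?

{ params, stmt, term }

Directly nullable (have an ε-production): params, term.
stmt → params with every symbol nullable, so stmt is nullable.
No other nonterminal has a production whose RHS symbols are all nullable.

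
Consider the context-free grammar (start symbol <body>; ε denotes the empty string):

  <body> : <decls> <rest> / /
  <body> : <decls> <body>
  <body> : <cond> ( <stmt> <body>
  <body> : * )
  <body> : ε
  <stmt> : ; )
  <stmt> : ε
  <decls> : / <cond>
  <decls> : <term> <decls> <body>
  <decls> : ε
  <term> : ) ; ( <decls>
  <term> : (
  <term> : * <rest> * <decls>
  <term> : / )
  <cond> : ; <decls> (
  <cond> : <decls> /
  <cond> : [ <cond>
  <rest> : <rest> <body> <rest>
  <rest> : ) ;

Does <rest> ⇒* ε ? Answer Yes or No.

Nullable nonterminals: <body>, <decls>, <stmt>.
No production of <rest> has an RHS whose symbols are all nullable, so <rest> is not nullable.

No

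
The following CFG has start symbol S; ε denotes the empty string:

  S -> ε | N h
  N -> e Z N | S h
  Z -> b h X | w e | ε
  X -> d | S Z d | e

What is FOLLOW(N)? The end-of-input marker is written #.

{ h }

In S -> N h: add FIRST(h) = { h }.
In N -> e Z N: N is at the end, add FOLLOW(N) = { h }.
Union: FOLLOW(N) = { h }.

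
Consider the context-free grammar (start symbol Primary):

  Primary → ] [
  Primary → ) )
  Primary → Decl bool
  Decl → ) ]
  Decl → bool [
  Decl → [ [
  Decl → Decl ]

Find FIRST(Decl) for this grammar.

{ ), [, bool }

Decl → ) ] contributes {)}.
Decl → bool [ contributes {bool}.
Decl → [ [ contributes {[}.
From Decl → Decl ]: add FIRST(Decl) = { ), [, bool }.
Union: FIRST(Decl) = { ), [, bool }.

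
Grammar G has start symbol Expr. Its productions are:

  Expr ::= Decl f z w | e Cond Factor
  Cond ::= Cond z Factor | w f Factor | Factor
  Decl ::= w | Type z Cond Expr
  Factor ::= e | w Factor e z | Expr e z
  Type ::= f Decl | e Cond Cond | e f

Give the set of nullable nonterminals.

{ } (none)

No nonterminal has an empty production or an RHS whose symbols are all nullable.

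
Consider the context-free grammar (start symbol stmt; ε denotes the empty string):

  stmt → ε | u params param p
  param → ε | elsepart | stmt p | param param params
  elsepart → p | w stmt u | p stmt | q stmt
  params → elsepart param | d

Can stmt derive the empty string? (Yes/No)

Yes

stmt has an ε-production, so stmt ⇒ ε.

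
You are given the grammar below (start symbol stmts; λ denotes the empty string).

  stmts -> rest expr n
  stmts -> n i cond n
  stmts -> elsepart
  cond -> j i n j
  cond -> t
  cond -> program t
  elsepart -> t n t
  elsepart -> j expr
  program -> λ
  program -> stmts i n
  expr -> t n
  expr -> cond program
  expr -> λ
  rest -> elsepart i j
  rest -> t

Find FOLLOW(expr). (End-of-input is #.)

{ #, i, n }

In stmts -> rest expr n: add FIRST(n) = { n }.
In elsepart -> j expr: expr is at the end, add FOLLOW(elsepart) = { #, i }.
Union: FOLLOW(expr) = { #, i, n }.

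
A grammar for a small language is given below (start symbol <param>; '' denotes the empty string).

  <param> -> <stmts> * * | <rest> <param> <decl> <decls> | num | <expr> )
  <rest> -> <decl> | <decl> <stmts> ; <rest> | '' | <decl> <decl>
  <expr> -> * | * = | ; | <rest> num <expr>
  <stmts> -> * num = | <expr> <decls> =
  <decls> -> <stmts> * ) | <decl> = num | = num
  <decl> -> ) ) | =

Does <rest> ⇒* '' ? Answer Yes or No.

<rest> has an ''-production, so <rest> ⇒ ''.

Yes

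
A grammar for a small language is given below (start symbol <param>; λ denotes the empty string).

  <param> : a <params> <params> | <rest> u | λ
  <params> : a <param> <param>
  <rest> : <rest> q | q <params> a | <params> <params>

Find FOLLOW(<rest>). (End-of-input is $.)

{ q, u }

In <param> : <rest> u: add FIRST(u) = { u }.
In <rest> : <rest> q: add FIRST(q) = { q }.
Union: FOLLOW(<rest>) = { q, u }.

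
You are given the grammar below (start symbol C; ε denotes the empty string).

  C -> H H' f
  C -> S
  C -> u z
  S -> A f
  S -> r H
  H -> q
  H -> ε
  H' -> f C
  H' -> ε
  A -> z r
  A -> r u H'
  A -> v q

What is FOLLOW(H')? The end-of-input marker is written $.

{ f }

In C -> H H' f: add FIRST(f) = { f }.
In A -> r u H': H' is at the end, add FOLLOW(A) = { f }.
Union: FOLLOW(H') = { f }.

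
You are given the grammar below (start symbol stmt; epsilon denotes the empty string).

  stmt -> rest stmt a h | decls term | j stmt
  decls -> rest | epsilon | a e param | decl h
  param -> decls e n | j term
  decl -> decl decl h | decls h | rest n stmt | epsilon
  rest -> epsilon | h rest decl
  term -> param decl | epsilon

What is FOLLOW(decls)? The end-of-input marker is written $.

{ $, a, e, h, j, n }

In stmt -> decls term: add FIRST(term)\{epsilon} = { a, e, h, j, n }.
  Since term is nullable, also add FOLLOW(stmt) = { $, a, e, h, j, n }.
In param -> decls e n: add FIRST(e n) = { e }.
In decl -> decls h: add FIRST(h) = { h }.
Union: FOLLOW(decls) = { $, a, e, h, j, n }.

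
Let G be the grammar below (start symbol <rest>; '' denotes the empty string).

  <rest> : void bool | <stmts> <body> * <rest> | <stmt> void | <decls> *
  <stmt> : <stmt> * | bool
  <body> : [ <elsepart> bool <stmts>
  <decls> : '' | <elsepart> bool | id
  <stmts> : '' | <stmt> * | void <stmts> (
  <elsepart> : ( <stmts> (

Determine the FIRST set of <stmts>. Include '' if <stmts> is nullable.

<stmts> : '' contributes ''.
From <stmts> : <stmt> *: add FIRST(<stmt>) = { bool }.
<stmts> : void <stmts> ( contributes {void}.
Union: FIRST(<stmts>) = { bool, void, '' }.

{ bool, void, '' }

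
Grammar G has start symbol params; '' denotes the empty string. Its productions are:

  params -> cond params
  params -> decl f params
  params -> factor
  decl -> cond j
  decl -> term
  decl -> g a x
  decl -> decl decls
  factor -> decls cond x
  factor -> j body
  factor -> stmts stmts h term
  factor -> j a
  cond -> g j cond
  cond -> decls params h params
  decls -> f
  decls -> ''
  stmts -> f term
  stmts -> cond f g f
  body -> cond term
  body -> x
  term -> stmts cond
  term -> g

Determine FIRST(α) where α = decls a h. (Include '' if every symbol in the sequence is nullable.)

Add FIRST(decls)\{''} = { f }; decls is nullable, continue.
a is a terminal; add {a} and stop.

{ a, f }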